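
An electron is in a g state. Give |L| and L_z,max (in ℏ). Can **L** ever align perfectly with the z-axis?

No: L_z,max = 4ℏ < |L| = 2√5 ℏ ≈ 4.472ℏ

For a g orbital, l = 4.
|L| = 2√5 ℏ ≈ 4.4721ℏ, while L_z,max = lℏ = 4ℏ.
Since |L| > L_z,max, the vector can never point exactly along z; the closest it comes is θ_min = arccos(4/√20) ≈ 26.6°.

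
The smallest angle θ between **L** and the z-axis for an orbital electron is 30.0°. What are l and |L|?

cos²θ_min = l/(l+1) = 0.7500.
l = cos²θ/sin²θ ≈ 3.
Then |L| = ℏ√(3·4) = 2√3 ℏ.

l = 3, |L| = 2√3 ℏ ≈ 3.464ℏ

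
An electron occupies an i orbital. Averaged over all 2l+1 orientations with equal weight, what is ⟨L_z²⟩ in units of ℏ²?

⟨L_z²⟩ = 14 ℏ²

The letter i corresponds to l = 6.
The allowed m_l values are -6, -5, -4, -3, -2, -1, 0, 1, 2, 3, 4, 5, 6.
⟨L_z²⟩ = ℏ²·(Σ m_l²)/(2l+1) = ℏ²·182/13 = 14ℏ².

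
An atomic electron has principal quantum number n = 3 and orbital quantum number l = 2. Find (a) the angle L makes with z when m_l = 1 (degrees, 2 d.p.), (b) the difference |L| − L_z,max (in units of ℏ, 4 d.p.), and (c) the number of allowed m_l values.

For m_l = 1: cos θ = 1/√6, θ ≈ 65.91°.
|L| − L_z,max = (√6 − 2)ℏ ≈ 0.4495ℏ.
There are 2l+1 = 5 values of m_l.

θ(m_l=1) ≈ 65.91°; |L|−L_z,max ≈ 0.4495ℏ; 5 values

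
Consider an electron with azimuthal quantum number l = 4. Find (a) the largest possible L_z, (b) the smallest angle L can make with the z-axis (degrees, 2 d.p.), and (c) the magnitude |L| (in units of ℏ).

L_z,max = 4ℏ; θ_min ≈ 26.57°; |L| = 2√5 ℏ ≈ 4.472ℏ

L_z,max = lℏ = 4ℏ.
cos θ_min = 4/√20, so θ_min ≈ 26.57°.
|L| = ℏ√(4·5) = 2√5 ℏ ≈ 4.472ℏ.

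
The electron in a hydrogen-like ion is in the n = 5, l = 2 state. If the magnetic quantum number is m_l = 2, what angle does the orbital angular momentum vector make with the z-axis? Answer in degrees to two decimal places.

θ ≈ 35.26°

|L| = ℏ√(l(l+1)) = √6 ℏ.
L_z = m_l ℏ = 2ℏ.
cos θ = L_z/|L| = 2/√6, so θ ≈ 35.26°.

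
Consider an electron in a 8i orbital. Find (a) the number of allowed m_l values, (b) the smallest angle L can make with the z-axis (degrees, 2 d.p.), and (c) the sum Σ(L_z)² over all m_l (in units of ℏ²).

13 values; θ_min ≈ 22.21°; Σ(L_z)² = 182 ℏ²

The 8i subshell has l = 6.
There are 2l+1 = 13 values of m_l.
cos θ_min = 6/√42, so θ_min ≈ 22.21°.
Σ m_l² = 182, so Σ(L_z)² = 182 ℏ².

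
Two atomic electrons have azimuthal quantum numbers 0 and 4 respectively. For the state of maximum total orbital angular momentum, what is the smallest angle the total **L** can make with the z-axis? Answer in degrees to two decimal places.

Angular momentum addition gives L = |l₁ − l₂|, …, l₁ + l₂.
So L can be 4.
The maximum is L = 4, with |L_tot| = ℏ√(4·5) = 2√5 ℏ.
The minimum angle with z is arccos(4/√20) ≈ 26.57°.

θ_min ≈ 26.57°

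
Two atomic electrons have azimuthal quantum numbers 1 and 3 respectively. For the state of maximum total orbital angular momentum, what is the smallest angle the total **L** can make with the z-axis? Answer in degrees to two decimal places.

θ_min ≈ 26.57°

By the triangle rule, |l₁ − l₂| ≤ L ≤ l₁ + l₂.
So L can be 2, 3, 4.
The maximum is L = 4, with |L_tot| = ℏ√(4·5) = 2√5 ℏ.
The minimum angle with z is arccos(4/√20) ≈ 26.57°.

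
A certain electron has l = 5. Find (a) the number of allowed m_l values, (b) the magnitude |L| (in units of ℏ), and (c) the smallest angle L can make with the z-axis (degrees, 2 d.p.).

11 values; |L| = √30 ℏ ≈ 5.477ℏ; θ_min ≈ 24.09°

There are 2l+1 = 11 values of m_l.
|L| = ℏ√(5·6) = √30 ℏ ≈ 5.477ℏ.
cos θ_min = 5/√30, so θ_min ≈ 24.09°.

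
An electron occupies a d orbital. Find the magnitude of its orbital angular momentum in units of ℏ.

D corresponds to l = 2.
|L| = ℏ√(l(l+1)) = ℏ√(2·3) = √6 ℏ

|L| = √6 ℏ ≈ 2.449ℏ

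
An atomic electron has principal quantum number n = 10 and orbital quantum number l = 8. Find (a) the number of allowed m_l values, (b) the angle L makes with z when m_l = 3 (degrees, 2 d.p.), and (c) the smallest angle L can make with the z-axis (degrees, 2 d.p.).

There are 2l+1 = 17 values of m_l.
For m_l = 3: cos θ = 3/√72, θ ≈ 69.30°.
cos θ_min = 8/√72, so θ_min ≈ 19.47°.

17 values; θ(m_l=3) ≈ 69.30°; θ_min ≈ 19.47°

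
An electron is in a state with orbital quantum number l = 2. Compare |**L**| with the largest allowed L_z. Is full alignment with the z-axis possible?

No: L_z,max = 2ℏ < |L| = √6 ℏ ≈ 2.449ℏ

|L| = √6 ℏ ≈ 2.4495ℏ, while L_z,max = lℏ = 2ℏ.
Since |L| > L_z,max, the vector can never point exactly along z; the closest it comes is θ_min = arccos(2/√6) ≈ 35.3°.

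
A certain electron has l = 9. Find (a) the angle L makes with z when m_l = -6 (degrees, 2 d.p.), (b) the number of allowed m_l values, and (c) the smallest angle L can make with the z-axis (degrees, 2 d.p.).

θ(m_l=-6) ≈ 129.23°; 19 values; θ_min ≈ 18.43°

For m_l = -6: cos θ = -6/√90, θ ≈ 129.23°.
There are 2l+1 = 19 values of m_l.
cos θ_min = 9/√90, so θ_min ≈ 18.43°.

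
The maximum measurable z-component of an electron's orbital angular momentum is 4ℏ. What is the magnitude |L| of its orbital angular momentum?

|L| = 2√5 ℏ ≈ 4.472ℏ

Since max m_l = l, l = 4.
|L| = √(l(l+1)) ℏ = 2√5 ℏ.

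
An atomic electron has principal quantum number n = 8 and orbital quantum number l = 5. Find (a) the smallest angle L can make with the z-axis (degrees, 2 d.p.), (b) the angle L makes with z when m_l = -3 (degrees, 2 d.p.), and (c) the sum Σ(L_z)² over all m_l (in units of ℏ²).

θ_min ≈ 24.09°; θ(m_l=-3) ≈ 123.21°; Σ(L_z)² = 110 ℏ²

cos θ_min = 5/√30, so θ_min ≈ 24.09°.
For m_l = -3: cos θ = -3/√30, θ ≈ 123.21°.
Σ m_l² = 110, so Σ(L_z)² = 110 ℏ².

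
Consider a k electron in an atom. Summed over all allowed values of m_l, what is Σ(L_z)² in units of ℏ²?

A k state has l = 7.
m_l ∈ {-7, -6, -5, -4, -3, -2, -1, 0, 1, 2, 3, 4, 5, 6, 7}.
Summing m² from −7 to 7: Σ m_l² = 280.

Σ(L_z)² = 280 ℏ²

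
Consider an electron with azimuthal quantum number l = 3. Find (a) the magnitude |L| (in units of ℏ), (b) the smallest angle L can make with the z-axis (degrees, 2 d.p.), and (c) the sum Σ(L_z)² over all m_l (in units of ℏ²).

|L| = 2√3 ℏ ≈ 3.464ℏ; θ_min ≈ 30.00°; Σ(L_z)² = 28 ℏ²

|L| = ℏ√(3·4) = 2√3 ℏ ≈ 3.464ℏ.
cos θ_min = 3/√12, so θ_min ≈ 30.00°.
Σ m_l² = 28, so Σ(L_z)² = 28 ℏ².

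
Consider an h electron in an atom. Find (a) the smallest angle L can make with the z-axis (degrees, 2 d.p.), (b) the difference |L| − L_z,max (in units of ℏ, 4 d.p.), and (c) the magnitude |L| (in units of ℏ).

θ_min ≈ 24.09°; |L|−L_z,max ≈ 0.4772ℏ; |L| = √30 ℏ ≈ 5.477ℏ

An h state has l = 5.
cos θ_min = 5/√30, so θ_min ≈ 24.09°.
|L| − L_z,max = (√30 − 5)ℏ ≈ 0.4772ℏ.
|L| = ℏ√(5·6) = √30 ℏ ≈ 5.477ℏ.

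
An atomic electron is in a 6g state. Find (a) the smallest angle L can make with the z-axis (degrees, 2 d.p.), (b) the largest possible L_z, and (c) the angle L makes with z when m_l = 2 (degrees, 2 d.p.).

6g means n = 6, l = 4.
cos θ_min = 4/√20, so θ_min ≈ 26.57°.
L_z,max = lℏ = 4ℏ.
For m_l = 2: cos θ = 2/√20, θ ≈ 63.43°.

θ_min ≈ 26.57°; L_z,max = 4ℏ; θ(m_l=2) ≈ 63.43°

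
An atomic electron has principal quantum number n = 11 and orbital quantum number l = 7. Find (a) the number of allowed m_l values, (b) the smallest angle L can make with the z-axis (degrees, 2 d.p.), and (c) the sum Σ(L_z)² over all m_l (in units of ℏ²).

15 values; θ_min ≈ 20.70°; Σ(L_z)² = 280 ℏ²

There are 2l+1 = 15 values of m_l.
cos θ_min = 7/√56, so θ_min ≈ 20.70°.
Σ m_l² = 280, so Σ(L_z)² = 280 ℏ².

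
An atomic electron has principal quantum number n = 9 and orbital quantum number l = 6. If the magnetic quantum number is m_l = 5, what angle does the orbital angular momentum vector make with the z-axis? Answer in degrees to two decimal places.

|L|² = l(l+1)ℏ² = 42ℏ², so |L| = √42 ℏ.
L_z = m_l ℏ = 5ℏ.
cos θ = L_z/|L| = 5/√42, so θ ≈ 39.51°.

θ ≈ 39.51°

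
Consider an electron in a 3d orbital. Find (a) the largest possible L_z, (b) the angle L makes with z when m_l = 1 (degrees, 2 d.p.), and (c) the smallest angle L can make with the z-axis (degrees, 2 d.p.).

The 3d subshell has l = 2.
L_z,max = lℏ = 2ℏ.
For m_l = 1: cos θ = 1/√6, θ ≈ 65.91°.
cos θ_min = 2/√6, so θ_min ≈ 35.26°.

L_z,max = 2ℏ; θ(m_l=1) ≈ 65.91°; θ_min ≈ 35.26°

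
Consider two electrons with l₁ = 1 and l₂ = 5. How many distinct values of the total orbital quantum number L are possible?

3

Angular momentum addition gives L = |l₁ − l₂|, …, l₁ + l₂.
L ∈ {4, 5, 6}.
That is 3 values.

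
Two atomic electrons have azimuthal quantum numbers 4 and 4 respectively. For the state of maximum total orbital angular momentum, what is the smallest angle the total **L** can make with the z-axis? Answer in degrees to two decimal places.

θ_min ≈ 19.47°

L runs from |4 − 4| = 0 to 4 + 4 = 8.
So L can be 0, 1, 2, 3, 4, 5, 6, 7, 8.
The maximum is L = 8, with |L_tot| = ℏ√(8·9) = 6√2 ℏ.
The minimum angle with z is arccos(8/√72) ≈ 19.47°.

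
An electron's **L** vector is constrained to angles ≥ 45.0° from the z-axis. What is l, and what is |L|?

At minimum angle, m_l = l, so cos θ = l/√(l(l+1)); cos²θ = l/(l+1) = 0.5000.
Thus l = 0.5000/(1 − 0.5000) ≈ 1.
Then |L| = ℏ√(1·2) = √2 ℏ.

l = 1, |L| = √2 ℏ ≈ 1.414ℏ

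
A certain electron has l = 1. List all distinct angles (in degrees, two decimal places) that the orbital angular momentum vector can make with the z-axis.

θ ∈ {45.00°, 90.00°, 135.00°}

|L|² = l(l+1)ℏ² = 2ℏ², so |L| = √2 ℏ.
cos θ = m_l/√2 for each m_l ∈ {-1, 0, 1}.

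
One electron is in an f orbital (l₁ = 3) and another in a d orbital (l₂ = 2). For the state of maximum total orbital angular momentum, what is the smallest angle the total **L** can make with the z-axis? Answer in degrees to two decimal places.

By the triangle rule, |l₁ − l₂| ≤ L ≤ l₁ + l₂.
L ∈ {1, 2, 3, 4, 5}.
The maximum is L = 5, with |L_tot| = ℏ√(5·6) = √30 ℏ.
The minimum angle with z is arccos(5/√30) ≈ 24.09°.

θ_min ≈ 24.09°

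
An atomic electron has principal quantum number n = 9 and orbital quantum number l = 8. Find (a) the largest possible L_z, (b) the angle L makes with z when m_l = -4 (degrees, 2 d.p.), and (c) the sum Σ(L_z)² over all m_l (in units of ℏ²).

L_z,max = 8ℏ; θ(m_l=-4) ≈ 118.13°; Σ(L_z)² = 408 ℏ²

L_z,max = lℏ = 8ℏ.
For m_l = -4: cos θ = -4/√72, θ ≈ 118.13°.
Σ m_l² = 408, so Σ(L_z)² = 408 ℏ².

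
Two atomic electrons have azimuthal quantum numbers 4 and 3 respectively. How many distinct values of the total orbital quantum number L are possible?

By the triangle rule, |l₁ − l₂| ≤ L ≤ l₁ + l₂.
Allowed values: L = 1, 2, 3, 4, 5, 6, 7.
That is 7 values.

7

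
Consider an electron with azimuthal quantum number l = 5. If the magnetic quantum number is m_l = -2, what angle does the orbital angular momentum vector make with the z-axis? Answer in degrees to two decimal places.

|L|² = l(l+1)ℏ² = 30ℏ², so |L| = √30 ℏ.
L_z = m_l ℏ = −2ℏ.
cos θ = L_z/|L| = -2/√30, so θ ≈ 111.42°.

θ ≈ 111.42°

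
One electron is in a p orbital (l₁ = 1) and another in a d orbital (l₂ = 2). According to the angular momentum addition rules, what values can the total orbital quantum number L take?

L = 1, 2, 3

By the triangle rule, |l₁ − l₂| ≤ L ≤ l₁ + l₂.
Allowed values: L = 1, 2, 3.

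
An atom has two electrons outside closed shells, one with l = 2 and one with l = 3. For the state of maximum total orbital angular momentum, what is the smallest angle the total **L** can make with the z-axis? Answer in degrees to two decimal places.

By the triangle rule, |l₁ − l₂| ≤ L ≤ l₁ + l₂.
So L can be 1, 2, 3, 4, 5.
The maximum is L = 5, with |L_tot| = ℏ√(5·6) = √30 ℏ.
The minimum angle with z is arccos(5/√30) ≈ 24.09°.

θ_min ≈ 24.09°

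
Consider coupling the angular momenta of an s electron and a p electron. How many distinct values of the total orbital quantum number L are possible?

The total orbital quantum number L ranges from |l₁ − l₂| to l₁ + l₂ in integer steps.
L ∈ {1}.
That is 1 value.

1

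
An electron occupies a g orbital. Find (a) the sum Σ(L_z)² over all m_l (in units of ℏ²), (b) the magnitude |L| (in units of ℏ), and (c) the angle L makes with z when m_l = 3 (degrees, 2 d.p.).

A g state has l = 4.
Σ m_l² = 60, so Σ(L_z)² = 60 ℏ².
|L| = ℏ√(4·5) = 2√5 ℏ ≈ 4.472ℏ.
For m_l = 3: cos θ = 3/√20, θ ≈ 47.87°.

Σ(L_z)² = 60 ℏ²; |L| = 2√5 ℏ ≈ 4.472ℏ; θ(m_l=3) ≈ 47.87°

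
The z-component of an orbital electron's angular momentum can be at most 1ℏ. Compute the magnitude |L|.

The maximum L_z equals lℏ, giving l = 1.
|L| = √(l(l+1)) ℏ = √2 ℏ.

|L| = √2 ℏ ≈ 1.414ℏ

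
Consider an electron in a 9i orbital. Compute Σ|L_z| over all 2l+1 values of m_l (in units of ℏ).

9i means n = 9, l = 6.
m_l runs from −6 to 6, i.e. {-6, -5, -4, -3, -2, -1, 0, 1, 2, 3, 4, 5, 6}.
Σ|m_l| = l(l+1) = 42.

Σ|L_z| = 42 ℏ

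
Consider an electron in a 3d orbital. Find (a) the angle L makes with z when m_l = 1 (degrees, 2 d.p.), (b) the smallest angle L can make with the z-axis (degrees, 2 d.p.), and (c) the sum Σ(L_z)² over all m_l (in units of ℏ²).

3d means n = 3, l = 2.
For m_l = 1: cos θ = 1/√6, θ ≈ 65.91°.
cos θ_min = 2/√6, so θ_min ≈ 35.26°.
Σ m_l² = 10, so Σ(L_z)² = 10 ℏ².

θ(m_l=1) ≈ 65.91°; θ_min ≈ 35.26°; Σ(L_z)² = 10 ℏ²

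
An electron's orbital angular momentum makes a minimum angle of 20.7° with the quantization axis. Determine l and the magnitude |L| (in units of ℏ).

cos²θ_min = l/(l+1) = 0.8751.
Solving: l = 7.
Then |L| = ℏ√(7·8) = 2√14 ℏ.

l = 7, |L| = 2√14 ℏ ≈ 7.483ℏ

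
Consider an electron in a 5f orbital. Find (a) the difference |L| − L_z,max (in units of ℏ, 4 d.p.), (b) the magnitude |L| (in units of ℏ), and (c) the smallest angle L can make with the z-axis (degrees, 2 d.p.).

|L|−L_z,max ≈ 0.4641ℏ; |L| = 2√3 ℏ ≈ 3.464ℏ; θ_min ≈ 30.00°

5f means n = 5, l = 3.
|L| − L_z,max = (2√3 − 3)ℏ ≈ 0.4641ℏ.
|L| = ℏ√(3·4) = 2√3 ℏ ≈ 3.464ℏ.
cos θ_min = 3/√12, so θ_min ≈ 30.00°.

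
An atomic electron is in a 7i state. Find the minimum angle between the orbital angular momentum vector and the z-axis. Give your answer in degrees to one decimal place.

The 7i subshell has l = 6.
|L| = ℏ√(l(l+1)) = √42 ℏ.
The smallest angle corresponds to the largest L_z, i.e. m_l = l = 6, giving L_z = 6ℏ.
cos θ_min = 6/√42, so θ_min ≈ 22.2°.

θ_min ≈ 22.2°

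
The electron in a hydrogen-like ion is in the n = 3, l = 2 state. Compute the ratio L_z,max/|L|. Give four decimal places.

L_z,max/|L| = 0.8165

|L| = √6 ℏ ≈ 2.4495ℏ, while L_z,max = lℏ = 2ℏ.
L_z,max/|L| = 2/√6 = 0.8165.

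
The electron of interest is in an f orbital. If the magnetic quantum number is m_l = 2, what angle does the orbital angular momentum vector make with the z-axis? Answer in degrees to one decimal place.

θ ≈ 54.7°

An f state has l = 3.
|L| = √(l(l+1)) ℏ = 2√3 ℏ.
L_z = m_l ℏ = 2ℏ.
cos θ = L_z/|L| = 2/√12, so θ ≈ 54.7°.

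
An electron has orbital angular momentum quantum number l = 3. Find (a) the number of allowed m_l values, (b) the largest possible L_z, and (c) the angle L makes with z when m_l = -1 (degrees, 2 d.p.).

7 values; L_z,max = 3ℏ; θ(m_l=-1) ≈ 106.78°

There are 2l+1 = 7 values of m_l.
L_z,max = lℏ = 3ℏ.
For m_l = -1: cos θ = -1/√12, θ ≈ 106.78°.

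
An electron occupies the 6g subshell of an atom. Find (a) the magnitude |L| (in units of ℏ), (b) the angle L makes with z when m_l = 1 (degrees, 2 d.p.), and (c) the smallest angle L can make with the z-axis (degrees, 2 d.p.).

|L| = 2√5 ℏ ≈ 4.472ℏ; θ(m_l=1) ≈ 77.08°; θ_min ≈ 26.57°

For 6g, l = 4.
|L| = ℏ√(4·5) = 2√5 ℏ ≈ 4.472ℏ.
For m_l = 1: cos θ = 1/√20, θ ≈ 77.08°.
cos θ_min = 4/√20, so θ_min ≈ 26.57°.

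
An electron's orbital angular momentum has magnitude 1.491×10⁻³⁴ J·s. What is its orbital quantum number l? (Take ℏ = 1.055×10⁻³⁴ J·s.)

l = 1

In units of ℏ, |L| ≈ 1.413.
l(l+1) ≈ 1.413² ≈ 2.00, so l = 1.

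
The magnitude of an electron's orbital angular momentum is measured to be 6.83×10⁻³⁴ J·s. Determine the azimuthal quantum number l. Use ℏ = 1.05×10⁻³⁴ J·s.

l = 6

Dividing by ℏ: |L|/ℏ ≈ 6.505.
Set l(l+1) = 42.31; the integer solution is l = 6.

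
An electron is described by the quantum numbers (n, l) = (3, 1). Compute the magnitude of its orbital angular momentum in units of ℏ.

|L| = ℏ√(l(l+1)) = ℏ√(1·2) = √2 ℏ

|L| = √2 ℏ ≈ 1.414ℏ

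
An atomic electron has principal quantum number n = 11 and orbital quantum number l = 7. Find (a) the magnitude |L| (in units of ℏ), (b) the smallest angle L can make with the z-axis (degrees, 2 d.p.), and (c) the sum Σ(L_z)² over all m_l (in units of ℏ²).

|L| = 2√14 ℏ ≈ 7.483ℏ; θ_min ≈ 20.70°; Σ(L_z)² = 280 ℏ²

|L| = ℏ√(7·8) = 2√14 ℏ ≈ 7.483ℏ.
cos θ_min = 7/√56, so θ_min ≈ 20.70°.
Σ m_l² = 280, so Σ(L_z)² = 280 ℏ².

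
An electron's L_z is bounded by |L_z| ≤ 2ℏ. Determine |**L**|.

Since max m_l = l, l = 2.
|L| = ℏ√(l(l+1)) = √6 ℏ.

|L| = √6 ℏ ≈ 2.449ℏ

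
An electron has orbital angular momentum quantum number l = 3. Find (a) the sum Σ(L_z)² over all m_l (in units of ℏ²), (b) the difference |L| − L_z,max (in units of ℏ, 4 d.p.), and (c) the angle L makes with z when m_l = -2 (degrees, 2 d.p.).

Σ(L_z)² = 28 ℏ²; |L|−L_z,max ≈ 0.4641ℏ; θ(m_l=-2) ≈ 125.26°

Σ m_l² = 28, so Σ(L_z)² = 28 ℏ².
|L| − L_z,max = (2√3 − 3)ℏ ≈ 0.4641ℏ.
For m_l = -2: cos θ = -2/√12, θ ≈ 125.26°.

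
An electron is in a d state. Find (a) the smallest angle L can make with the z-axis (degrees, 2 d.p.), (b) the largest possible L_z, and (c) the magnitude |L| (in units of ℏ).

θ_min ≈ 35.26°; L_z,max = 2ℏ; |L| = √6 ℏ ≈ 2.449ℏ

A d state has l = 2.
cos θ_min = 2/√6, so θ_min ≈ 35.26°.
L_z,max = lℏ = 2ℏ.
|L| = ℏ√(2·3) = √6 ℏ ≈ 2.449ℏ.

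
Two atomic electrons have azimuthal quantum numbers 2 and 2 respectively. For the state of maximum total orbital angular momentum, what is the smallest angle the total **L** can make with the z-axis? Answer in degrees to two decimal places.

L runs from |2 − 2| = 0 to 2 + 2 = 4.
Allowed values: L = 0, 1, 2, 3, 4.
The maximum is L = 4, with |L_tot| = ℏ√(4·5) = 2√5 ℏ.
The minimum angle with z is arccos(4/√20) ≈ 26.57°.

θ_min ≈ 26.57°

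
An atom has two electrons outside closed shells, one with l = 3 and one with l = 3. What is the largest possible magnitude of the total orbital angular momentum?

|L_tot|_max = √42 ℏ ≈ 6.481ℏ

By the triangle rule, |l₁ − l₂| ≤ L ≤ l₁ + l₂.
So L can be 0, 1, 2, 3, 4, 5, 6.
The largest magnitude corresponds to L = 6: |L_tot| = ℏ√(6·7) = √42 ℏ.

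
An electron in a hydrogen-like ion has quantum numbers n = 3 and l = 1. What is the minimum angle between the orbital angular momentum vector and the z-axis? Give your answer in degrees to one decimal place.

|L| = √(l(l+1)) ℏ = √2 ℏ.
The smallest angle corresponds to the largest L_z, i.e. m_l = l = 1, giving L_z = 1ℏ.
cos θ_min = 1/√2, so θ_min ≈ 45.0°.

θ_min ≈ 45.0°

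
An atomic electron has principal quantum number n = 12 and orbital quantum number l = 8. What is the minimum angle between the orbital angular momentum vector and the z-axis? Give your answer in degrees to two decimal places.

|L| = ℏ√(l(l+1)) = 6√2 ℏ.
The smallest angle corresponds to the largest L_z, i.e. m_l = l = 8, giving L_z = 8ℏ.
cos θ_min = 8/√72, so θ_min ≈ 19.47°.

θ_min ≈ 19.47°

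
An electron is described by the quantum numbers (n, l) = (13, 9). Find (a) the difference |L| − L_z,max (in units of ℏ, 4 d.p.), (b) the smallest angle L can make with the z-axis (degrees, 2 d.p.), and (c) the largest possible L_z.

|L| − L_z,max = (3√10 − 9)ℏ ≈ 0.4868ℏ.
cos θ_min = 9/√90, so θ_min ≈ 18.43°.
L_z,max = lℏ = 9ℏ.

|L|−L_z,max ≈ 0.4868ℏ; θ_min ≈ 18.43°; L_z,max = 9ℏ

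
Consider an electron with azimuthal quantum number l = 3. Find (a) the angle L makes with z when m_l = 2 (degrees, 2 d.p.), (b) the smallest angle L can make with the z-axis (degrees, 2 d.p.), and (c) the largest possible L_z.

θ(m_l=2) ≈ 54.74°; θ_min ≈ 30.00°; L_z,max = 3ℏ

For m_l = 2: cos θ = 2/√12, θ ≈ 54.74°.
cos θ_min = 3/√12, so θ_min ≈ 30.00°.
L_z,max = lℏ = 3ℏ.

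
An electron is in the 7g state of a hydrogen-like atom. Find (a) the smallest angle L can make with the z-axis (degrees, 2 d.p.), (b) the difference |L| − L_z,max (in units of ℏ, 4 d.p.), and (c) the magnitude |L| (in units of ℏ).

θ_min ≈ 26.57°; |L|−L_z,max ≈ 0.4721ℏ; |L| = 2√5 ℏ ≈ 4.472ℏ

The 7g subshell has l = 4.
cos θ_min = 4/√20, so θ_min ≈ 26.57°.
|L| − L_z,max = (2√5 − 4)ℏ ≈ 0.4721ℏ.
|L| = ℏ√(4·5) = 2√5 ℏ ≈ 4.472ℏ.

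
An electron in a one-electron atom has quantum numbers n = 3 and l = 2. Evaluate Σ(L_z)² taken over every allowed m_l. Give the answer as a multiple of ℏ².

m_l runs from −2 to 2, i.e. {-2, -1, 0, 1, 2}.
Summing m² from −2 to 2: Σ m_l² = 10.

Σ(L_z)² = 10 ℏ²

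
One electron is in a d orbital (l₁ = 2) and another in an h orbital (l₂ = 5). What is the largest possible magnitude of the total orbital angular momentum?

|L_tot|_max = 2√14 ℏ ≈ 7.483ℏ

L runs from |2 − 5| = 3 to 2 + 5 = 7.
Allowed values: L = 3, 4, 5, 6, 7.
The largest magnitude corresponds to L = 7: |L_tot| = ℏ√(7·8) = 2√14 ℏ.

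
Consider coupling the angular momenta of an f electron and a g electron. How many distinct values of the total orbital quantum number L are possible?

7

Angular momentum addition gives L = |l₁ − l₂|, …, l₁ + l₂.
L ∈ {1, 2, 3, 4, 5, 6, 7}.
That is 7 values.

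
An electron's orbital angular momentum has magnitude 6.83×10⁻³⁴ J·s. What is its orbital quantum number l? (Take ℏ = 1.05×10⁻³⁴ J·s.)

In units of ℏ, |L| ≈ 6.505.
(|L|/ℏ)² = l(l+1) ≈ 42.31 ⇒ l = 6.

l = 6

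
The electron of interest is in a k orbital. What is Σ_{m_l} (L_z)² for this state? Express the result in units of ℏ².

Σ(L_z)² = 280 ℏ²

The letter k corresponds to l = 7.
m_l ∈ {-7, -6, -5, -4, -3, -2, -1, 0, 1, 2, 3, 4, 5, 6, 7}.
Σ m_l² = 2·(1 + 4 + 9 + 16 + 25 + 36 + 49) = 280.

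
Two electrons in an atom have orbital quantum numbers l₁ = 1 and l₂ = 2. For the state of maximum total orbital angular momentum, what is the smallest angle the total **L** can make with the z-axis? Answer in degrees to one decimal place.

θ_min ≈ 30.0°

The total orbital quantum number L ranges from |l₁ − l₂| to l₁ + l₂ in integer steps.
So L can be 1, 2, 3.
The maximum is L = 3, with |L_tot| = ℏ√(3·4) = 2√3 ℏ.
The minimum angle with z is arccos(3/√12) ≈ 30.0°.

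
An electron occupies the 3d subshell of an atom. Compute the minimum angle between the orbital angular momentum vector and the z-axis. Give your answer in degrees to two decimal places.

θ_min ≈ 35.26°

The 3d subshell has l = 2.
|L| = ℏ√(l(l+1)) = √6 ℏ.
The smallest angle corresponds to the largest L_z, i.e. m_l = l = 2, giving L_z = 2ℏ.
cos θ_min = 2/√6, so θ_min ≈ 35.26°.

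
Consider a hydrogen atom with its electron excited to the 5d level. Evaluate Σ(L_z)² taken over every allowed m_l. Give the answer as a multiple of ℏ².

Σ(L_z)² = 10 ℏ²

The 5d level has l = 2.
m_l ∈ {-2, -1, 0, 1, 2}.
Summing m² from −2 to 2: Σ m_l² = 10.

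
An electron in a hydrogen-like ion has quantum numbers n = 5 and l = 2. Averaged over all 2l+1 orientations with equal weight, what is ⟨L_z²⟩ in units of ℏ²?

⟨L_z²⟩ = 2 ℏ²

The allowed m_l values are -2, -1, 0, 1, 2.
Average of L_z² over 5 states: 10/5 ℏ² = 2 ℏ².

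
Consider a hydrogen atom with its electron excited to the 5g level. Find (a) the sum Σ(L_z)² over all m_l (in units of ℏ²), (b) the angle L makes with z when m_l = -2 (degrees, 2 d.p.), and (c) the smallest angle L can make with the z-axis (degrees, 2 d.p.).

Σ(L_z)² = 60 ℏ²; θ(m_l=-2) ≈ 116.57°; θ_min ≈ 26.57°

The 5g level has l = 4.
Σ m_l² = 60, so Σ(L_z)² = 60 ℏ².
For m_l = -2: cos θ = -2/√20, θ ≈ 116.57°.
cos θ_min = 4/√20, so θ_min ≈ 26.57°.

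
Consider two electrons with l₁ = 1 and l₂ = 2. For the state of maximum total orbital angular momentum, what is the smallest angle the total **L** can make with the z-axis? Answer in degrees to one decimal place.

By the triangle rule, |l₁ − l₂| ≤ L ≤ l₁ + l₂.
L ∈ {1, 2, 3}.
The maximum is L = 3, with |L_tot| = ℏ√(3·4) = 2√3 ℏ.
The minimum angle with z is arccos(3/√12) ≈ 30.0°.

θ_min ≈ 30.0°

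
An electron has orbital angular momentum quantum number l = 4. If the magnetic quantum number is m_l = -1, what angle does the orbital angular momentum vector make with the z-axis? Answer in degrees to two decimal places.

|L| = √(l(l+1)) ℏ = 2√5 ℏ.
L_z = m_l ℏ = −1ℏ.
cos θ = L_z/|L| = -1/√20, so θ ≈ 102.92°.

θ ≈ 102.92°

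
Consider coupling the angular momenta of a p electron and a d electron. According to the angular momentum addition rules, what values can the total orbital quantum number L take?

L = 1, 2, 3

The total orbital quantum number L ranges from |l₁ − l₂| to l₁ + l₂ in integer steps.
So L can be 1, 2, 3.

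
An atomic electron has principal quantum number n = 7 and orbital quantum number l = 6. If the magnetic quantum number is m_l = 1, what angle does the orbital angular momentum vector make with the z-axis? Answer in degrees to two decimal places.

θ ≈ 81.12°

|L|² = l(l+1)ℏ² = 42ℏ², so |L| = √42 ℏ.
L_z = m_l ℏ = 1ℏ.
cos θ = L_z/|L| = 1/√42, so θ ≈ 81.12°.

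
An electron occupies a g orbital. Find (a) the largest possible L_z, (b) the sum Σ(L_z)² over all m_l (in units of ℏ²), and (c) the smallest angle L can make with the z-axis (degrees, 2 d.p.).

L_z,max = 4ℏ; Σ(L_z)² = 60 ℏ²; θ_min ≈ 26.57°

The letter g corresponds to l = 4.
L_z,max = lℏ = 4ℏ.
Σ m_l² = 60, so Σ(L_z)² = 60 ℏ².
cos θ_min = 4/√20, so θ_min ≈ 26.57°.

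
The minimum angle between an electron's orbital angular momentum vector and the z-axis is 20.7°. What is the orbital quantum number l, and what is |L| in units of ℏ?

l = 7, |L| = 2√14 ℏ ≈ 7.483ℏ

At minimum angle, m_l = l, so cos θ = l/√(l(l+1)); cos²θ = l/(l+1) = 0.8751.
Solving: l = 7.
Then |L| = ℏ√(7·8) = 2√14 ℏ.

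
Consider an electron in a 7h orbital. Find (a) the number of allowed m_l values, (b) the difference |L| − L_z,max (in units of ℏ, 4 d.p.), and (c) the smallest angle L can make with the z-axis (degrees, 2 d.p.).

The 7h subshell has l = 5.
There are 2l+1 = 11 values of m_l.
|L| − L_z,max = (√30 − 5)ℏ ≈ 0.4772ℏ.
cos θ_min = 5/√30, so θ_min ≈ 24.09°.

11 values; |L|−L_z,max ≈ 0.4772ℏ; θ_min ≈ 24.09°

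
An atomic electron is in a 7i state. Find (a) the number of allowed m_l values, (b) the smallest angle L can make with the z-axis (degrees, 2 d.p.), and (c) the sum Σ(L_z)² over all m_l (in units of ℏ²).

13 values; θ_min ≈ 22.21°; Σ(L_z)² = 182 ℏ²

For 7i, l = 6.
There are 2l+1 = 13 values of m_l.
cos θ_min = 6/√42, so θ_min ≈ 22.21°.
Σ m_l² = 182, so Σ(L_z)² = 182 ℏ².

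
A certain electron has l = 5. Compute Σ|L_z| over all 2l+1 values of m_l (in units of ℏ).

The allowed m_l values are -5, -4, -3, -2, -1, 0, 1, 2, 3, 4, 5.
Σ|m_l| = 2·5(5+1)/2 = 30.

Σ|L_z| = 30 ℏ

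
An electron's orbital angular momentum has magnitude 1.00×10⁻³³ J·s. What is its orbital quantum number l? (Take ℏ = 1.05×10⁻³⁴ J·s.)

l = 9

|L|/ℏ = (1.00×10⁻³³)/(1.05×10⁻³⁴) ≈ 9.524.
l(l+1) ≈ 9.524² ≈ 90.70, so l = 9.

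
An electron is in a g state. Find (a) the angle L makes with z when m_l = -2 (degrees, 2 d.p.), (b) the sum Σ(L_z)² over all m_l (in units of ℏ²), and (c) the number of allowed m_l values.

A g state has l = 4.
For m_l = -2: cos θ = -2/√20, θ ≈ 116.57°.
Σ m_l² = 60, so Σ(L_z)² = 60 ℏ².
There are 2l+1 = 9 values of m_l.

θ(m_l=-2) ≈ 116.57°; Σ(L_z)² = 60 ℏ²; 9 values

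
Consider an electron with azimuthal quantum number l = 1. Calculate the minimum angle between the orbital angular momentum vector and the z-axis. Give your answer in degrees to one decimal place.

θ_min ≈ 45.0°

|L|² = l(l+1)ℏ² = 2ℏ², so |L| = √2 ℏ.
The smallest angle corresponds to the largest L_z, i.e. m_l = l = 1, giving L_z = 1ℏ.
cos θ_min = 1/√2, so θ_min ≈ 45.0°.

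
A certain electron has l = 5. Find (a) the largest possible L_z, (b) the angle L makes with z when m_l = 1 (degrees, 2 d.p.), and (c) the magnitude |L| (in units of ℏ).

L_z,max = lℏ = 5ℏ.
For m_l = 1: cos θ = 1/√30, θ ≈ 79.48°.
|L| = ℏ√(5·6) = √30 ℏ ≈ 5.477ℏ.

L_z,max = 5ℏ; θ(m_l=1) ≈ 79.48°; |L| = √30 ℏ ≈ 5.477ℏ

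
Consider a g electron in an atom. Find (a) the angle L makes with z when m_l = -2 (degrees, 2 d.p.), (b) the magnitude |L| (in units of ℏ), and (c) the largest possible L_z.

θ(m_l=-2) ≈ 116.57°; |L| = 2√5 ℏ ≈ 4.472ℏ; L_z,max = 4ℏ

For a g orbital, l = 4.
For m_l = -2: cos θ = -2/√20, θ ≈ 116.57°.
|L| = ℏ√(4·5) = 2√5 ℏ ≈ 4.472ℏ.
L_z,max = lℏ = 4ℏ.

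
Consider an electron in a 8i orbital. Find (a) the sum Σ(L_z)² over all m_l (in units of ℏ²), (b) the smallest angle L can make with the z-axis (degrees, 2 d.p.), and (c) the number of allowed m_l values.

8i means n = 8, l = 6.
Σ m_l² = 182, so Σ(L_z)² = 182 ℏ².
cos θ_min = 6/√42, so θ_min ≈ 22.21°.
There are 2l+1 = 13 values of m_l.

Σ(L_z)² = 182 ℏ²; θ_min ≈ 22.21°; 13 values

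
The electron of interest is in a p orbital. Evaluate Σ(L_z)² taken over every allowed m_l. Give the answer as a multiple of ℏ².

Σ(L_z)² = 2 ℏ²

A p state has l = 1.
m_l ∈ {-1, 0, 1}.
Σ m_l² = 2·(1) = 2.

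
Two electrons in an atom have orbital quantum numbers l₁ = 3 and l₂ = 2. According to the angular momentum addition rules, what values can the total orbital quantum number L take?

By the triangle rule, |l₁ − l₂| ≤ L ≤ l₁ + l₂.
Allowed values: L = 1, 2, 3, 4, 5.

L = 1, 2, 3, 4, 5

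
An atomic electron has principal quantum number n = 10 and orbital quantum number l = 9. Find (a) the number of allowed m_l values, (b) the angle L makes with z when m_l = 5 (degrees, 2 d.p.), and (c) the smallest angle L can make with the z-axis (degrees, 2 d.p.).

There are 2l+1 = 19 values of m_l.
For m_l = 5: cos θ = 5/√90, θ ≈ 58.19°.
cos θ_min = 9/√90, so θ_min ≈ 18.43°.

19 values; θ(m_l=5) ≈ 58.19°; θ_min ≈ 18.43°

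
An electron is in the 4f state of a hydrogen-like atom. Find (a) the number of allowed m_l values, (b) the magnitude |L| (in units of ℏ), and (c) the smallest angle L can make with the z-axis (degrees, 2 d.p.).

The 4f subshell has l = 3.
There are 2l+1 = 7 values of m_l.
|L| = ℏ√(3·4) = 2√3 ℏ ≈ 3.464ℏ.
cos θ_min = 3/√12, so θ_min ≈ 30.00°.

7 values; |L| = 2√3 ℏ ≈ 3.464ℏ; θ_min ≈ 30.00°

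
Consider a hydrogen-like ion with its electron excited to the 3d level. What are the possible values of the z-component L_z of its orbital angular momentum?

The 3d level has l = 2.
L_z = m_l ℏ with m_l ranging from −l to +l in integer steps.
For l = 2: m_l ∈ {-2, -1, 0, 1, 2}.

L_z ∈ {−2ℏ, −ℏ, 0, ℏ, 2ℏ}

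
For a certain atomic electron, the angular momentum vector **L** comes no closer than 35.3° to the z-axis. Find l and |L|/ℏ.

l = 2, |L| = √6 ℏ ≈ 2.449ℏ

cos θ_min = l/√(l(l+1)) = √(l/(l+1)), so l/(l+1) = cos²(35.3°) = 0.6661.
l = cos²θ/sin²θ ≈ 2.
Then |L| = ℏ√(2·3) = √6 ℏ.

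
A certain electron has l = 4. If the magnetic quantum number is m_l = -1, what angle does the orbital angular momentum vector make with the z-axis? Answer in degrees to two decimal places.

θ ≈ 102.92°

|L| = √(l(l+1)) ℏ = 2√5 ℏ.
L_z = m_l ℏ = −1ℏ.
cos θ = L_z/|L| = -1/√20, so θ ≈ 102.92°.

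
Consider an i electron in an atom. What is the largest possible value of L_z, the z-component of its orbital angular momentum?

For an i orbital, l = 6.
L_z = m_l ℏ with m_l ∈ {−6, …, 6}; the maximum is m_l = 6.

L_z,max = 6ℏ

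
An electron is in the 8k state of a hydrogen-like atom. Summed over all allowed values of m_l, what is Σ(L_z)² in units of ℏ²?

For 8k, l = 7.
m_l runs from −7 to 7, i.e. {-7, -6, -5, -4, -3, -2, -1, 0, 1, 2, 3, 4, 5, 6, 7}.
Σ m_l² = 2·(1 + 4 + 9 + 16 + 25 + 36 + 49) = 280.

Σ(L_z)² = 280 ℏ²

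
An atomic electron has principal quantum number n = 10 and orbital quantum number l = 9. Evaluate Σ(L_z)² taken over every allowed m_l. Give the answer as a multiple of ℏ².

m_l ∈ {-9, -8, -7, -6, -5, -4, -3, -2, -1, 0, 1, 2, 3, 4, 5, 6, 7, 8, 9}.
Σ m_l² = 2·(1 + 4 + 9 + 16 + 25 + 36 + 49 + 64 + 81) = 570.

Σ(L_z)² = 570 ℏ²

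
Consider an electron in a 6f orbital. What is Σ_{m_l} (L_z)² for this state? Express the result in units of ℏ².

Σ(L_z)² = 28 ℏ²

The 6f subshell has l = 3.
m_l ∈ {-3, -2, -1, 0, 1, 2, 3}.
Summing m² from −3 to 3: Σ m_l² = 28.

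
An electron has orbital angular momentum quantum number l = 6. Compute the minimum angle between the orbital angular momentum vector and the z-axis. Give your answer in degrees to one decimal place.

θ_min ≈ 22.2°

|L| = ℏ√(l(l+1)) = √42 ℏ.
The smallest angle corresponds to the largest L_z, i.e. m_l = l = 6, giving L_z = 6ℏ.
cos θ_min = 6/√42, so θ_min ≈ 22.2°.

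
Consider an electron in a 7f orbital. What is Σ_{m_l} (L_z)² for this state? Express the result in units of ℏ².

Σ(L_z)² = 28 ℏ²

The 7f subshell has l = 3.
The allowed m_l values are -3, -2, -1, 0, 1, 2, 3.
Summing m² from −3 to 3: Σ m_l² = 28.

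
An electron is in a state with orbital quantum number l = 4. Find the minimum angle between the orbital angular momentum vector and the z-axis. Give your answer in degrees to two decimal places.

θ_min ≈ 26.57°

|L| = ℏ√(l(l+1)) = 2√5 ℏ.
The smallest angle corresponds to the largest L_z, i.e. m_l = l = 4, giving L_z = 4ℏ.
cos θ_min = 4/√20, so θ_min ≈ 26.57°.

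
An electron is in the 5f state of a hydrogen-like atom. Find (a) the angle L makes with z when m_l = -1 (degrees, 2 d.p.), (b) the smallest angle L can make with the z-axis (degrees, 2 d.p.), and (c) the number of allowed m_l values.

θ(m_l=-1) ≈ 106.78°; θ_min ≈ 30.00°; 7 values

For 5f, l = 3.
For m_l = -1: cos θ = -1/√12, θ ≈ 106.78°.
cos θ_min = 3/√12, so θ_min ≈ 30.00°.
There are 2l+1 = 7 values of m_l.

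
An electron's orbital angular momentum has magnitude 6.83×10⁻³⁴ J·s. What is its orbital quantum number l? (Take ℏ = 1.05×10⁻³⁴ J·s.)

l = 6

|L|/ℏ = (6.83×10⁻³⁴)/(1.05×10⁻³⁴) ≈ 6.505.
(|L|/ℏ)² = l(l+1) ≈ 42.31 ⇒ l = 6.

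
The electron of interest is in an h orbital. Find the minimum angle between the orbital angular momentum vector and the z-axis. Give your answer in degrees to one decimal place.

θ_min ≈ 24.1°

For an h orbital, l = 5.
|L| = ℏ√(l(l+1)) = √30 ℏ.
The smallest angle corresponds to the largest L_z, i.e. m_l = l = 5, giving L_z = 5ℏ.
cos θ_min = 5/√30, so θ_min ≈ 24.1°.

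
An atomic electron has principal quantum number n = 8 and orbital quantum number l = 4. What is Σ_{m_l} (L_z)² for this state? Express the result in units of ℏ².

The allowed m_l values are -4, -3, -2, -1, 0, 1, 2, 3, 4.
Σ m_l² = l(l+1)(2l+1)/3 = 4·5·9/3 = 60.

Σ(L_z)² = 60 ℏ²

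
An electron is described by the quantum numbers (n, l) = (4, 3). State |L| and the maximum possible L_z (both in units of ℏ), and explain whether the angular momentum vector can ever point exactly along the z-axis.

No: L_z,max = 3ℏ < |L| = 2√3 ℏ ≈ 3.464ℏ

|L| = 2√3 ℏ ≈ 3.4641ℏ, while L_z,max = lℏ = 3ℏ.
Since |L| > L_z,max, the vector can never point exactly along z; the closest it comes is θ_min = arccos(3/√12) ≈ 30.0°.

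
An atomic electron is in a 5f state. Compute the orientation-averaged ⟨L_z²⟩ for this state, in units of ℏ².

⟨L_z²⟩ = 4 ℏ²

The 5f subshell has l = 3.
m_l ∈ {-3, -2, -1, 0, 1, 2, 3}.
⟨L_z²⟩ = ℏ²·(Σ m_l²)/(2l+1) = ℏ²·28/7 = 4ℏ².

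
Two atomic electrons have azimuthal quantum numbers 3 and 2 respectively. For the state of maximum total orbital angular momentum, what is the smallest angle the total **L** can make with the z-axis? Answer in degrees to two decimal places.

θ_min ≈ 24.09°

The total orbital quantum number L ranges from |l₁ − l₂| to l₁ + l₂ in integer steps.
L ∈ {1, 2, 3, 4, 5}.
The maximum is L = 5, with |L_tot| = ℏ√(5·6) = √30 ℏ.
The minimum angle with z is arccos(5/√30) ≈ 24.09°.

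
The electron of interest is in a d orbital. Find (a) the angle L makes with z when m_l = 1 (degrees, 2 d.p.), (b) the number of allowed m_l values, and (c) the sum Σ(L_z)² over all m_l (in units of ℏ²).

θ(m_l=1) ≈ 65.91°; 5 values; Σ(L_z)² = 10 ℏ²

A d state has l = 2.
For m_l = 1: cos θ = 1/√6, θ ≈ 65.91°.
There are 2l+1 = 5 values of m_l.
Σ m_l² = 10, so Σ(L_z)² = 10 ℏ².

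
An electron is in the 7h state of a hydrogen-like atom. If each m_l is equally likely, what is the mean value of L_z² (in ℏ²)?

⟨L_z²⟩ = 10 ℏ²

7h means n = 7, l = 5.
m_l ∈ {-5, -4, -3, -2, -1, 0, 1, 2, 3, 4, 5}.
⟨L_z²⟩ = ℏ²·(Σ m_l²)/(2l+1) = ℏ²·110/11 = 10ℏ².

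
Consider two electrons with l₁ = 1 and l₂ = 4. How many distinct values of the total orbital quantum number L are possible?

3

Angular momentum addition gives L = |l₁ − l₂|, …, l₁ + l₂.
L ∈ {3, 4, 5}.
That is 3 values.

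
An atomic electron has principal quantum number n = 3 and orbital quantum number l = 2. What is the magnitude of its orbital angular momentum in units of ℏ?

|L| = ℏ√(l(l+1)) = ℏ√(2·3) = √6 ℏ

|L| = √6 ℏ ≈ 2.449ℏ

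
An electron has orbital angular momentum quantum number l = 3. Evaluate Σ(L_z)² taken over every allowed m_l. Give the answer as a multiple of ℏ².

Σ(L_z)² = 28 ℏ²

The allowed m_l values are -3, -2, -1, 0, 1, 2, 3.
Σ m_l² = l(l+1)(2l+1)/3 = 3·4·7/3 = 28.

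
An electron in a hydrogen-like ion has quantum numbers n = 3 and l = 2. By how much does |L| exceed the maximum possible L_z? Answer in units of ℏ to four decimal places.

|L| = √6 ℏ ≈ 2.4495ℏ, while L_z,max = lℏ = 2ℏ.
The difference is (√6 − 2)ℏ ≈ 0.4495ℏ.

|L| − L_z,max ≈ 0.4495ℏ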